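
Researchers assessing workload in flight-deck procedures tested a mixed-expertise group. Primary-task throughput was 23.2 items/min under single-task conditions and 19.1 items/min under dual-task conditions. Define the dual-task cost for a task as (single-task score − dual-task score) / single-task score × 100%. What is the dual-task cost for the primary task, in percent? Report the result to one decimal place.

17.7

Cost = (23.2 − 19.1) / 23.2 × 100%
     = 4.1000 / 23.2 × 100% = 17.6724%.
≈ 17.7%.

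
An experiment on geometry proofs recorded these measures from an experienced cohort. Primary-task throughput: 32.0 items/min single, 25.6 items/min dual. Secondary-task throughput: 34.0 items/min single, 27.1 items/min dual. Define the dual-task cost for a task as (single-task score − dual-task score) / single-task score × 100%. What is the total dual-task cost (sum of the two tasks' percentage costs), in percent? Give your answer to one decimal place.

Primary cost = (32.0 − 25.6) / 32.0 × 100% = 20.0000%.
Secondary cost = (34.0 − 27.1) / 34.0 × 100% = 20.2941%.
Total = 20.0000% + 20.2941% = 40.2941% ≈ 40.3%.

40.3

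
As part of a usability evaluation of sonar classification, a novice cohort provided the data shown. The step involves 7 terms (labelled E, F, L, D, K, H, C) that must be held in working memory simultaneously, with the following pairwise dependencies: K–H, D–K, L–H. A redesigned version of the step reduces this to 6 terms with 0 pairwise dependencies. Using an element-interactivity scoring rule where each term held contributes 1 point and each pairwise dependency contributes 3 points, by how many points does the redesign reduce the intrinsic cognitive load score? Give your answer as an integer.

10

Original: 7 × 1 + 3 × 3 = 7 + 9 = 16.
Redesigned: 6 × 1 + 0 × 3 = 6 + 0 = 6.
Reduction = 16 − 6 = 10.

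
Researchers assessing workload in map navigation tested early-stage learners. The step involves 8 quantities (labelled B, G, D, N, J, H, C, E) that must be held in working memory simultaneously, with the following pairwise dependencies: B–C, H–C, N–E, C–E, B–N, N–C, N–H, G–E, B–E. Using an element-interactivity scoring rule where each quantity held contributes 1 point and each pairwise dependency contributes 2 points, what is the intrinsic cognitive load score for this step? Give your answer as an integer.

Count of quantities held simultaneously: 8.
Count of pairwise dependencies listed: 9.
Element contribution: 8 × 1 = 8.
Interaction contribution: 9 × 2 = 18.
Intrinsic load = 8 + 18 = 26.

26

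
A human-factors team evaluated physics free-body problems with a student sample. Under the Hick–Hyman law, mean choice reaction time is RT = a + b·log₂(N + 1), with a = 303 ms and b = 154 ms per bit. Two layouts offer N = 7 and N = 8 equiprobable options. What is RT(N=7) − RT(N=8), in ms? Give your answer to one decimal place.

RT(7) = 303 + 154·log₂(8) = 303 + 154·3.0000 = 765.0000 ms.
RT(8) = 303 + 154·log₂(9) = 303 + 154·3.1699 = 791.1646 ms.
Difference = 765.0000 − 791.1646 = -26.1646 ≈ -26.2 ms.

-26.2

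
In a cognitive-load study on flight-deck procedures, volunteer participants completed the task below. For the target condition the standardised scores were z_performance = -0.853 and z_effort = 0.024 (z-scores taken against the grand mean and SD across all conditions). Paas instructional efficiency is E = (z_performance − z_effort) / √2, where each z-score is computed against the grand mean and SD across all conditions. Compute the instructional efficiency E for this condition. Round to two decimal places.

-0.62

z_P − z_E = -0.853 − 0.024 = -0.8770.
E = -0.8770 / √2 = -0.8770 / 1.41421 = -0.6201 ≈ -0.62.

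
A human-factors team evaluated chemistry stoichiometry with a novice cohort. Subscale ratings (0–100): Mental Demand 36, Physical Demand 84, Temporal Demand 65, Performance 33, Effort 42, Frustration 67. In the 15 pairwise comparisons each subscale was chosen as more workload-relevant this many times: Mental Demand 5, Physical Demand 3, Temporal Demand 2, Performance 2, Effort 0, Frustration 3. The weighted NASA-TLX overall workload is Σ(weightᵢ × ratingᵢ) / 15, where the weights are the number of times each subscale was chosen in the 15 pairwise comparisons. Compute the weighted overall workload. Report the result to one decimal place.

55.3

The tallies are the weights (they sum to 15).
Weighted sum = 5·36 + 3·84 + 2·65 + 2·33 + 0·42 + 3·67
            = 180 + 252 + 130 + 66 + 0 + 201 = 829.
Overall workload = 829 / 15 = 55.2667 ≈ 55.3.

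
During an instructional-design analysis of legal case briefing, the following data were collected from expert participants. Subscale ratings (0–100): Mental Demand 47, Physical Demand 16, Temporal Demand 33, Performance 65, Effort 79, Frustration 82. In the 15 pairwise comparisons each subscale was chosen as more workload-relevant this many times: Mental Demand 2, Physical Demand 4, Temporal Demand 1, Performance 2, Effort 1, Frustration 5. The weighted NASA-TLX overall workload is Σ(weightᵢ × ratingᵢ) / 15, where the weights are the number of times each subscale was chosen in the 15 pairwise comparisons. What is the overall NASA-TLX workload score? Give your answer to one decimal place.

The tallies are the weights (they sum to 15).
Weighted sum = 2·47 + 4·16 + 1·33 + 2·65 + 1·79 + 5·82
            = 94 + 64 + 33 + 130 + 79 + 410 = 810.
Overall workload = 810 / 15 = 54.0000 ≈ 54.0.

54.0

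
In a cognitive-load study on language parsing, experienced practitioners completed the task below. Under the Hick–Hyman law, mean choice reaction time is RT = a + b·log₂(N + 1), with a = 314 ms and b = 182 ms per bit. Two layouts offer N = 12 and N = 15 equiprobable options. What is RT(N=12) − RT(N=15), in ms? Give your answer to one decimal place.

RT(12) = 314 + 182·log₂(13) = 314 + 182·3.7004 = 987.4728 ms.
RT(15) = 314 + 182·log₂(16) = 314 + 182·4.0000 = 1042.0000 ms.
Difference = 987.4728 − 1042.0000 = -54.5272 ≈ -54.5 ms.

-54.5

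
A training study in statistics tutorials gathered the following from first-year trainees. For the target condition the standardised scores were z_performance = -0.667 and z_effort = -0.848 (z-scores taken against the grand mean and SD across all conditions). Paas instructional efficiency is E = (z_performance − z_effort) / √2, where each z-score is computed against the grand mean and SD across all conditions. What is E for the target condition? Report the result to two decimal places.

0.13

z_P − z_E = -0.667 − (-0.848) = 0.1810.
E = 0.1810 / √2 = 0.1810 / 1.41421 = 0.1280 ≈ 0.13.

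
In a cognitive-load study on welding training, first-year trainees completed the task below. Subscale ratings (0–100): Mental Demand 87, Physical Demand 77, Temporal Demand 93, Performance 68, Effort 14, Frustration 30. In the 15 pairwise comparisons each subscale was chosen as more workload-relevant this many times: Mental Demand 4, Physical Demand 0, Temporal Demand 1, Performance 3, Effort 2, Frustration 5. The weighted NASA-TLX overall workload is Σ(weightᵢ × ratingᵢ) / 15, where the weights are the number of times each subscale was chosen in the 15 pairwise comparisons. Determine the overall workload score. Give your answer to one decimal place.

54.9

The tallies are the weights (they sum to 15).
Weighted sum = 4·87 + 0·77 + 1·93 + 3·68 + 2·14 + 5·30
            = 348 + 0 + 93 + 204 + 28 + 150 = 823.
Overall workload = 823 / 15 = 54.8667 ≈ 54.9.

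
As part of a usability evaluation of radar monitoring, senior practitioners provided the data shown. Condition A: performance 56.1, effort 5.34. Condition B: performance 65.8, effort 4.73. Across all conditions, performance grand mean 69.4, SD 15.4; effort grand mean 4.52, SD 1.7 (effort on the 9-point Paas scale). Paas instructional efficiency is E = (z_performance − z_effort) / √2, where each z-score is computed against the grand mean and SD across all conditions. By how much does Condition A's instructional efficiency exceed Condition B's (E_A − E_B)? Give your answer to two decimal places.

-0.70

Condition A: z_P = (56.1 − 69.4)/15.4 = -0.8636; z_E = (5.34 − 4.52)/1.7 = 0.4824; E_A = (-0.8636 − 0.4824)/√2 = -0.9518.
Condition B: z_P = (65.8 − 69.4)/15.4 = -0.2338; z_E = (4.73 − 4.52)/1.7 = 0.1235; E_B = (-0.2338 − 0.1235)/√2 = -0.2526.
E_A − E_B = -0.9518 − (-0.2526) = -0.6992 ≈ -0.70.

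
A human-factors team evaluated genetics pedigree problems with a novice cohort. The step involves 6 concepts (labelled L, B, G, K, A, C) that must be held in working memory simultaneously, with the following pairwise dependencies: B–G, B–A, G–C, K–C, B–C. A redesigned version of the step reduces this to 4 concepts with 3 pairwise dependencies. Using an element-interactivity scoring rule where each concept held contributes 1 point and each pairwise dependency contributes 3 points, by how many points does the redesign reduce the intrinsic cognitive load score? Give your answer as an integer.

Original: 6 × 1 + 5 × 3 = 6 + 15 = 21.
Redesigned: 4 × 1 + 3 × 3 = 4 + 9 = 13.
Reduction = 21 − 13 = 8.

8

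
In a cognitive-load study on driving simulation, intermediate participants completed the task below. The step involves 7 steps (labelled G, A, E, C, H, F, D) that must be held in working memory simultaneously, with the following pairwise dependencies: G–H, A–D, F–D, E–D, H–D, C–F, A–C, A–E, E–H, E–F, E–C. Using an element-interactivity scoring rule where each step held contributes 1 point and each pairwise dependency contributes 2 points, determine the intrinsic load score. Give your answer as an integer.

29

Count of steps held simultaneously: 7.
Count of pairwise dependencies listed: 11.
Element contribution: 7 × 1 = 7.
Interaction contribution: 11 × 2 = 22.
Intrinsic load = 7 + 22 = 29.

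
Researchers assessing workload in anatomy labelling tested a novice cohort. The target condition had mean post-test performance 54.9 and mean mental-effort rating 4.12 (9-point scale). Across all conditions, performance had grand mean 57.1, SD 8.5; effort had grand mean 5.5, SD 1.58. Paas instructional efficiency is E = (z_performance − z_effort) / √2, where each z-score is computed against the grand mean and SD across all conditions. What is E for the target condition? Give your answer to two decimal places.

0.43

z_performance = (54.9 − 57.1) / 8.5 = -2.2000 / 8.5 = -0.2588.
z_effort = (4.12 − 5.5) / 1.58 = -1.3800 / 1.58 = -0.8734.
z_P − z_E = -0.2588 − (-0.8734) = 0.6146.
E = 0.6146 / √2 = 0.6146 / 1.41421 = 0.4346 ≈ 0.43.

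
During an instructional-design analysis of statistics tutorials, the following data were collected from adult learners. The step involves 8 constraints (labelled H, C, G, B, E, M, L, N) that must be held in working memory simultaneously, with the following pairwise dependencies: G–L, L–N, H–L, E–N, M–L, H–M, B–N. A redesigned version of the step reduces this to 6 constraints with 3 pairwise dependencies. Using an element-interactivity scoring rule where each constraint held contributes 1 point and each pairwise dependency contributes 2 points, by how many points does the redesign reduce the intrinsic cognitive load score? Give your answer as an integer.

Original: 8 × 1 + 7 × 2 = 8 + 14 = 22.
Redesigned: 6 × 1 + 3 × 2 = 6 + 6 = 12.
Reduction = 22 − 12 = 10.

10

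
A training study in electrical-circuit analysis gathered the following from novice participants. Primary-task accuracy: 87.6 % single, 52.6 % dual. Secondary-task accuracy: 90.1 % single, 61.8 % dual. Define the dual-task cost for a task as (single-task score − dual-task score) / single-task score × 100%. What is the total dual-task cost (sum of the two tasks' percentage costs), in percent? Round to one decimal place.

Primary cost = (87.6 − 52.6) / 87.6 × 100% = 39.9543%.
Secondary cost = (90.1 − 61.8) / 90.1 × 100% = 31.4095%.
Total = 39.9543% + 31.4095% = 71.3638% ≈ 71.4%.

71.4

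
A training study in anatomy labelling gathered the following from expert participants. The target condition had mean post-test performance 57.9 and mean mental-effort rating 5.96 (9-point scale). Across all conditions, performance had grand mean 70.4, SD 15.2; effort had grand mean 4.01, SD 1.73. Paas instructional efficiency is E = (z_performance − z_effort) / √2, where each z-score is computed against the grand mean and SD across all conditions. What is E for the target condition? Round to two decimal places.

-1.38

z_performance = (57.9 − 70.4) / 15.2 = -12.5000 / 15.2 = -0.8224.
z_effort = (5.96 − 4.01) / 1.73 = 1.9500 / 1.73 = 1.1272.
z_P − z_E = -0.8224 − 1.1272 = -1.9496.
E = -1.9496 / √2 = -1.9496 / 1.41421 = -1.3786 ≈ -1.38.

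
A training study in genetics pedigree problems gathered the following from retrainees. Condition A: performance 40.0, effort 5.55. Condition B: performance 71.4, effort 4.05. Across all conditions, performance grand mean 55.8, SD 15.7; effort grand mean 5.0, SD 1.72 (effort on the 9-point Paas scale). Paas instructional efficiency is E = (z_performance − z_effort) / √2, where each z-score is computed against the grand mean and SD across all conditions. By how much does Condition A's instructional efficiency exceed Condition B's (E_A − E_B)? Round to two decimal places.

Condition A: z_P = (40.0 − 55.8)/15.7 = -1.0064; z_E = (5.55 − 5.0)/1.72 = 0.3198; E_A = (-1.0064 − 0.3198)/√2 = -0.9378.
Condition B: z_P = (71.4 − 55.8)/15.7 = 0.9936; z_E = (4.05 − 5.0)/1.72 = -0.5523; E_B = (0.9936 − (-0.5523))/√2 = 1.0931.
E_A − E_B = -0.9378 − 1.0931 = -2.0309 ≈ -2.03.

-2.03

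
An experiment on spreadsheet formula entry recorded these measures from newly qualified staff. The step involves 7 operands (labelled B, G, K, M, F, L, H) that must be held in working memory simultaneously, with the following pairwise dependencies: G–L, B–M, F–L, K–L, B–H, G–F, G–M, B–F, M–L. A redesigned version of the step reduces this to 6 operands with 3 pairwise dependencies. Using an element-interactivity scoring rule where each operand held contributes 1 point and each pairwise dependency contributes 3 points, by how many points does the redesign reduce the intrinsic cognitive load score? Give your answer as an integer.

19

Original: 7 × 1 + 9 × 3 = 7 + 27 = 34.
Redesigned: 6 × 1 + 3 × 3 = 6 + 9 = 15.
Reduction = 34 − 15 = 19.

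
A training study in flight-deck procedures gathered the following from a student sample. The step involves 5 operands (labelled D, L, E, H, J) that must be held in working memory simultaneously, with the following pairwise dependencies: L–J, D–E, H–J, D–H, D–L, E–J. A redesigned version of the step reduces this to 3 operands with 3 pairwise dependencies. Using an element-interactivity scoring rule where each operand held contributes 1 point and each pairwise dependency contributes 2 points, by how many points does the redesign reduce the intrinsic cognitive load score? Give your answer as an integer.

Original: 5 × 1 + 6 × 2 = 5 + 12 = 17.
Redesigned: 3 × 1 + 3 × 2 = 3 + 6 = 9.
Reduction = 17 − 9 = 8.

8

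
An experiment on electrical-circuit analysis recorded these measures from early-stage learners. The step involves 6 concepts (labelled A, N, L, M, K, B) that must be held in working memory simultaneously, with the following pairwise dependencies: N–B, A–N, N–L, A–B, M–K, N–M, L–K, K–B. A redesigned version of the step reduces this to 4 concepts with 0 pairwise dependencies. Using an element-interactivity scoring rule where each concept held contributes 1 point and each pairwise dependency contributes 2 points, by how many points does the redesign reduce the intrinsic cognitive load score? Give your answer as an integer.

18

Original: 6 × 1 + 8 × 2 = 6 + 16 = 22.
Redesigned: 4 × 1 + 0 × 2 = 4 + 0 = 4.
Reduction = 22 − 4 = 18.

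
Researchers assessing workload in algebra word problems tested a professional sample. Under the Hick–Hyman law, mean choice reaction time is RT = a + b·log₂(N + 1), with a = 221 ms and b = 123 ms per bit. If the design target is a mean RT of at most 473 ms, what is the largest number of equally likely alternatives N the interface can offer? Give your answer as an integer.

3

Set 221 + 123·log₂(N + 1) ≤ 473.
log₂(N + 1) ≤ (473 − 221) / 123 = 2.0488.
N + 1 ≤ 2^2.0488 = 4.1376.
N ≤ 3.1376, so the largest integer N is 3.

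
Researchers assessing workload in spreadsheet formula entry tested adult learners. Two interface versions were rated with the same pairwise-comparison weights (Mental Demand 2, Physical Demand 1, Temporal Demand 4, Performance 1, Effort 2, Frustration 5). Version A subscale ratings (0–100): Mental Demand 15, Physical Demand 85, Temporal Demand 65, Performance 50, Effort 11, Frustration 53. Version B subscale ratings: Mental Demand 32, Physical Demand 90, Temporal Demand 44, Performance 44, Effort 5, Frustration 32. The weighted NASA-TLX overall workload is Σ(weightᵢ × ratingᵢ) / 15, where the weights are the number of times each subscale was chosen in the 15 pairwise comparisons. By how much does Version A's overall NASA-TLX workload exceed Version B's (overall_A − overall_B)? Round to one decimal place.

11.2

Version A weighted sum = 2·15 + 1·85 + 4·65 + 1·50 + 2·11 + 5·53 = 30 + 85 + 260 + 50 + 22 + 265 = 712; overall_A = 712/15 = 47.4667.
Version B weighted sum = 2·32 + 1·90 + 4·44 + 1·44 + 2·5 + 5·32 = 64 + 90 + 176 + 44 + 10 + 160 = 544; overall_B = 544/15 = 36.2667.
Difference = 47.4667 − 36.2667 = 11.2000 ≈ 11.2.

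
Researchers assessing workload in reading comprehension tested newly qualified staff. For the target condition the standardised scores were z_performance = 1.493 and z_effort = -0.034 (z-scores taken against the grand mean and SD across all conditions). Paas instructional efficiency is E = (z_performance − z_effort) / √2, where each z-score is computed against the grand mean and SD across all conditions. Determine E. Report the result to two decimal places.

z_P − z_E = 1.493 − (-0.034) = 1.5270.
E = 1.5270 / √2 = 1.5270 / 1.41421 = 1.0798 ≈ 1.08.

1.08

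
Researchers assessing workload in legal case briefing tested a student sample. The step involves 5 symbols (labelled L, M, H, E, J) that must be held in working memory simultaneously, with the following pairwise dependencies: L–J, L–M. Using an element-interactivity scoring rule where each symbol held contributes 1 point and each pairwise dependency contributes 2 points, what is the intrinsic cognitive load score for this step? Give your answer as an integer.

Count of symbols held simultaneously: 5.
Count of pairwise dependencies listed: 2.
Element contribution: 5 × 1 = 5.
Interaction contribution: 2 × 2 = 4.
Intrinsic load = 5 + 4 = 9.

9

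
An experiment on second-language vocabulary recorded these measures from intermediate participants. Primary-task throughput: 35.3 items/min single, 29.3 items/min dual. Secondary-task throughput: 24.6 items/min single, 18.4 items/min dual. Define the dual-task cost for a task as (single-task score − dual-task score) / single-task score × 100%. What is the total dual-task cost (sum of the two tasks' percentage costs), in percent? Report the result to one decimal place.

Primary cost = (35.3 − 29.3) / 35.3 × 100% = 16.9972%.
Secondary cost = (24.6 − 18.4) / 24.6 × 100% = 25.2033%.
Total = 16.9972% + 25.2033% = 42.2005% ≈ 42.2%.

42.2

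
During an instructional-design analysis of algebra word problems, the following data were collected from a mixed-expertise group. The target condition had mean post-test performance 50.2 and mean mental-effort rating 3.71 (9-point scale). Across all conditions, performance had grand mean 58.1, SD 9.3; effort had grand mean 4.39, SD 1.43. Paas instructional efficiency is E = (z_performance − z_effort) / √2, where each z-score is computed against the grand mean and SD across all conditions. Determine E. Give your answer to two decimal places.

-0.26

z_performance = (50.2 − 58.1) / 9.3 = -7.9000 / 9.3 = -0.8495.
z_effort = (3.71 − 4.39) / 1.43 = -0.6800 / 1.43 = -0.4755.
z_P − z_E = -0.8495 − (-0.4755) = -0.3740.
E = -0.3740 / √2 = -0.3740 / 1.41421 = -0.2645 ≈ -0.26.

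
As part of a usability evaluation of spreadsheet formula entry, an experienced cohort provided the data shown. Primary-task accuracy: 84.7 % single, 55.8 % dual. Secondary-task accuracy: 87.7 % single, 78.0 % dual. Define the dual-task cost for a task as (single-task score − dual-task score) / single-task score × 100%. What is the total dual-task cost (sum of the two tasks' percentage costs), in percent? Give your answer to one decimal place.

45.2

Primary cost = (84.7 − 55.8) / 84.7 × 100% = 34.1204%.
Secondary cost = (87.7 − 78.0) / 87.7 × 100% = 11.0604%.
Total = 34.1204% + 11.0604% = 45.1808% ≈ 45.2%.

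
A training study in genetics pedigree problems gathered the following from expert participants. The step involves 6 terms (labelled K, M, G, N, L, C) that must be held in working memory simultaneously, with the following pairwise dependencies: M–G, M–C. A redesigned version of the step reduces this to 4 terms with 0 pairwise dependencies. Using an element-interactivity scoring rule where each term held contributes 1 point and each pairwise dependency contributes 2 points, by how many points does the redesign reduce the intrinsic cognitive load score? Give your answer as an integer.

6

Original: 6 × 1 + 2 × 2 = 6 + 4 = 10.
Redesigned: 4 × 1 + 0 × 2 = 4 + 0 = 4.
Reduction = 10 − 4 = 6.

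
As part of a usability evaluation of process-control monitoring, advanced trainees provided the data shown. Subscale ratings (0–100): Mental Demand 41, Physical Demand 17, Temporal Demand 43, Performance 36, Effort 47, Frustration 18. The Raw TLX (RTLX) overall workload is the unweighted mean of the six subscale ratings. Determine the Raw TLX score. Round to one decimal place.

Sum of ratings = 41 + 17 + 43 + 36 + 47 + 18 = 202.
RTLX = 202 / 6 = 33.6667 ≈ 33.7.

33.7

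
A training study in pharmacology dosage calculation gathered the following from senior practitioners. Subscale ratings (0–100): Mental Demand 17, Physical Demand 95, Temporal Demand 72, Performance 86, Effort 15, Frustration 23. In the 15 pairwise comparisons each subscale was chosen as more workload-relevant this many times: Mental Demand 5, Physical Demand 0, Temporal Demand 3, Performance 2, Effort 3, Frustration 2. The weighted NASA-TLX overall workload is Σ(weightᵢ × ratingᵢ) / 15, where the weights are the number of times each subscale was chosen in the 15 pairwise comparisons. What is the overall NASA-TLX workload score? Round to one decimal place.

37.6

The tallies are the weights (they sum to 15).
Weighted sum = 5·17 + 0·95 + 3·72 + 2·86 + 3·15 + 2·23
            = 85 + 0 + 216 + 172 + 45 + 46 = 564.
Overall workload = 564 / 15 = 37.6000 ≈ 37.6.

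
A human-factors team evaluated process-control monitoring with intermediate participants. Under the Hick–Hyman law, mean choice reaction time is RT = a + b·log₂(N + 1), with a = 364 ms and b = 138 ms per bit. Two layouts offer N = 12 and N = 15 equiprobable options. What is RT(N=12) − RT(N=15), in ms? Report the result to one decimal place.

RT(12) = 364 + 138·log₂(13) = 364 + 138·3.7004 = 874.6552 ms.
RT(15) = 364 + 138·log₂(16) = 364 + 138·4.0000 = 916.0000 ms.
Difference = 874.6552 − 916.0000 = -41.3448 ≈ -41.3 ms.

-41.3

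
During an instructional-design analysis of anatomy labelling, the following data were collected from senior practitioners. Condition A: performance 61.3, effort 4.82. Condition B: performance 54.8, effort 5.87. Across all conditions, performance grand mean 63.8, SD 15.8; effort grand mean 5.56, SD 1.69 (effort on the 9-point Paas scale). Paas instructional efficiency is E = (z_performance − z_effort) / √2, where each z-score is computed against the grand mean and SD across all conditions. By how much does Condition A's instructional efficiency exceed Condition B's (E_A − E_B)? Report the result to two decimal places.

Condition A: z_P = (61.3 − 63.8)/15.8 = -0.1582; z_E = (4.82 − 5.56)/1.69 = -0.4379; E_A = (-0.1582 − (-0.4379))/√2 = 0.1978.
Condition B: z_P = (54.8 − 63.8)/15.8 = -0.5696; z_E = (5.87 − 5.56)/1.69 = 0.1834; E_B = (-0.5696 − 0.1834)/√2 = -0.5325.
E_A − E_B = 0.1978 − (-0.5325) = 0.7303 ≈ 0.73.

0.73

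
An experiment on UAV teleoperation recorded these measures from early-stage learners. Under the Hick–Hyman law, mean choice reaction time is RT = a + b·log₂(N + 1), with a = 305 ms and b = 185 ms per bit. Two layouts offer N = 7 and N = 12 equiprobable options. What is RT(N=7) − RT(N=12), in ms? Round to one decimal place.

RT(7) = 305 + 185·log₂(8) = 305 + 185·3.0000 = 860.0000 ms.
RT(12) = 305 + 185·log₂(13) = 305 + 185·3.7004 = 989.5740 ms.
Difference = 860.0000 − 989.5740 = -129.5740 ≈ -129.6 ms.

-129.6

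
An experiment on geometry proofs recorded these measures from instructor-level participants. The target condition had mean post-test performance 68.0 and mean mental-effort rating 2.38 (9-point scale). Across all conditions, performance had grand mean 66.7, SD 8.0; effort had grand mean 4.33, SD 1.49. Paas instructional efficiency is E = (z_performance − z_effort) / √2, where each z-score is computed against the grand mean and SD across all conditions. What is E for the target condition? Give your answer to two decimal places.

1.04

z_performance = (68.0 − 66.7) / 8.0 = 1.3000 / 8.0 = 0.1625.
z_effort = (2.38 − 4.33) / 1.49 = -1.9500 / 1.49 = -1.3087.
z_P − z_E = 0.1625 − (-1.3087) = 1.4712.
E = 1.4712 / √2 = 1.4712 / 1.41421 = 1.0403 ≈ 1.04.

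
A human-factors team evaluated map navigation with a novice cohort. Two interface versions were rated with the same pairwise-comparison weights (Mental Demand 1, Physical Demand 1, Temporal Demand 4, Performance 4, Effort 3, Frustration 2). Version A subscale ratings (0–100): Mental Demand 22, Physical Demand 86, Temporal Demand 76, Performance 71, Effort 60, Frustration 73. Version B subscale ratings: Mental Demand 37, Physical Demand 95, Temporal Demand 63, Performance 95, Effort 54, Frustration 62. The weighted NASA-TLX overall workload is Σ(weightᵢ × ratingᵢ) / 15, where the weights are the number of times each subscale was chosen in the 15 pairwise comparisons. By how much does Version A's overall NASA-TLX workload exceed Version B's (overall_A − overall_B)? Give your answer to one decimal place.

-1.9

Version A weighted sum = 1·22 + 1·86 + 4·76 + 4·71 + 3·60 + 2·73 = 22 + 86 + 304 + 284 + 180 + 146 = 1022; overall_A = 1022/15 = 68.1333.
Version B weighted sum = 1·37 + 1·95 + 4·63 + 4·95 + 3·54 + 2·62 = 37 + 95 + 252 + 380 + 162 + 124 = 1050; overall_B = 1050/15 = 70.0000.
Difference = 68.1333 − 70.0000 = -1.8667 ≈ -1.9.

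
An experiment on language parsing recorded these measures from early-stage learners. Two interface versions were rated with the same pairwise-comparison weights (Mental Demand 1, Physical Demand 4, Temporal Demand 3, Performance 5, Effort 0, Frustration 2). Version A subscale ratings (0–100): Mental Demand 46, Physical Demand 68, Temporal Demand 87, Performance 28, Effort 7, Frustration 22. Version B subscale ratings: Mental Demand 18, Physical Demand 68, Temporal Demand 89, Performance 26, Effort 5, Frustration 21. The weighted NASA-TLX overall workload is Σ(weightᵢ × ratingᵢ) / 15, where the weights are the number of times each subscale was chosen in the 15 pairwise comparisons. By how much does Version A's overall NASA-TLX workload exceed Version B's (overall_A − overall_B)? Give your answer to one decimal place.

2.3

Version A weighted sum = 1·46 + 4·68 + 3·87 + 5·28 + 0·7 + 2·22 = 46 + 272 + 261 + 140 + 0 + 44 = 763; overall_A = 763/15 = 50.8667.
Version B weighted sum = 1·18 + 4·68 + 3·89 + 5·26 + 0·5 + 2·21 = 18 + 272 + 267 + 130 + 0 + 42 = 729; overall_B = 729/15 = 48.6000.
Difference = 50.8667 − 48.6000 = 2.2667 ≈ 2.3.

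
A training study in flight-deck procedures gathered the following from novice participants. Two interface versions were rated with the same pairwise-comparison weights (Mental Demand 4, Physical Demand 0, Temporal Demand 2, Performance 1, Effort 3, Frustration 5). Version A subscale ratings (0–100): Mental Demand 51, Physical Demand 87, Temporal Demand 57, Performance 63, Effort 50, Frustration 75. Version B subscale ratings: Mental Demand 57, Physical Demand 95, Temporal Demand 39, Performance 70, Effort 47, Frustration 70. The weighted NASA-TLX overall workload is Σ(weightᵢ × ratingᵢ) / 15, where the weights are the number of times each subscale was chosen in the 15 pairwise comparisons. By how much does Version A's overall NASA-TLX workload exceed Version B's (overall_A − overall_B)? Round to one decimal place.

2.6

Version A weighted sum = 4·51 + 0·87 + 2·57 + 1·63 + 3·50 + 5·75 = 204 + 0 + 114 + 63 + 150 + 375 = 906; overall_A = 906/15 = 60.4000.
Version B weighted sum = 4·57 + 0·95 + 2·39 + 1·70 + 3·47 + 5·70 = 228 + 0 + 78 + 70 + 141 + 350 = 867; overall_B = 867/15 = 57.8000.
Difference = 60.4000 − 57.8000 = 2.6000 ≈ 2.6.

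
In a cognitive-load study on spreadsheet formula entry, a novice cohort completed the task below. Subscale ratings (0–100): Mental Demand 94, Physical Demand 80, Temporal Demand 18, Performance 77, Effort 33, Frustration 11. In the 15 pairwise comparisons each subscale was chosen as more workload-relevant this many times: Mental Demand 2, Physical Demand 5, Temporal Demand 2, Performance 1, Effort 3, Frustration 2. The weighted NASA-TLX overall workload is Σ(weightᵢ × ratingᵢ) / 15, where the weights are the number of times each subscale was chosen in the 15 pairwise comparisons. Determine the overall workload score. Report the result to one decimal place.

54.8

The tallies are the weights (they sum to 15).
Weighted sum = 2·94 + 5·80 + 2·18 + 1·77 + 3·33 + 2·11
            = 188 + 400 + 36 + 77 + 99 + 22 = 822.
Overall workload = 822 / 15 = 54.8000 ≈ 54.8.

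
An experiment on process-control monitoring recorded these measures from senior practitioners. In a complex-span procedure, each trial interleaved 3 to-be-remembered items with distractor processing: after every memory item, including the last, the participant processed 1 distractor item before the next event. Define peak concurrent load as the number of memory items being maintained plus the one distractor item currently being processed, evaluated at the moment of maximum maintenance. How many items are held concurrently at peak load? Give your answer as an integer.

4

Maintenance is greatest during the distractor(s) after memory item 3: all 3 memory items are being held.
One distractor item is concurrently being processed.
Peak concurrent load = 3 + 1 = 4 items.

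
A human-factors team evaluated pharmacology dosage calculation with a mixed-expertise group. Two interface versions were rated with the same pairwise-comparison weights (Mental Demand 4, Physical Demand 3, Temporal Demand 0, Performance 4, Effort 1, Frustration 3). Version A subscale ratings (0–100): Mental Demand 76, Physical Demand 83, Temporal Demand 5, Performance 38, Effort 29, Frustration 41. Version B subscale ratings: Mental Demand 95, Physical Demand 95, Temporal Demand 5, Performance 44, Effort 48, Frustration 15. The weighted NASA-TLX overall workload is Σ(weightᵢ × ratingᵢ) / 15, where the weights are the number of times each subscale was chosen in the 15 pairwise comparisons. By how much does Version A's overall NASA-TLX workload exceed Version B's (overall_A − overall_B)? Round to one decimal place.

Version A weighted sum = 4·76 + 3·83 + 0·5 + 4·38 + 1·29 + 3·41 = 304 + 249 + 0 + 152 + 29 + 123 = 857; overall_A = 857/15 = 57.1333.
Version B weighted sum = 4·95 + 3·95 + 0·5 + 4·44 + 1·48 + 3·15 = 380 + 285 + 0 + 176 + 48 + 45 = 934; overall_B = 934/15 = 62.2667.
Difference = 57.1333 − 62.2667 = -5.1334 ≈ -5.1.

-5.1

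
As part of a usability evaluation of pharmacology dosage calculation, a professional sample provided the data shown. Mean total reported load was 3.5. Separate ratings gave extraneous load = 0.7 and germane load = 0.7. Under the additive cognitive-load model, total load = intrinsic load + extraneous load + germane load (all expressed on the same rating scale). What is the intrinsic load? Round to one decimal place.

intrinsic load = total − extraneous − germane
             = 3.5 − 0.7 − 0.7 = 2.1.

2.1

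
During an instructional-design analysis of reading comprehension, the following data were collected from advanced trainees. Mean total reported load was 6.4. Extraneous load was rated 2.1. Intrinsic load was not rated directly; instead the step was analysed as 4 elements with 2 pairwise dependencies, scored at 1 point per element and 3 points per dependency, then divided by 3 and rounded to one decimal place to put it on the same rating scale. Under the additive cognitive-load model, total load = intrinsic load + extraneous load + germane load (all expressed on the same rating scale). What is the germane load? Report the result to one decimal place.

Intrinsic (element-interactivity): (4 × 1 + 2 × 3) / 3 = 10 / 3 = 3.3333 → 3.3.
germane load = total − intrinsic − extraneous
             = 6.4 − 3.3 − 2.1 = 1.0.

1.0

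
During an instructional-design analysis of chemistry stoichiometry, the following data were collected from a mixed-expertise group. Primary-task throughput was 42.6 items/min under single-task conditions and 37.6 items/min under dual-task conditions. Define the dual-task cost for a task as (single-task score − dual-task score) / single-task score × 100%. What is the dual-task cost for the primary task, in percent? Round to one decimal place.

Cost = (42.6 − 37.6) / 42.6 × 100%
     = 5.0000 / 42.6 × 100% = 11.7371%.
≈ 11.7%.

11.7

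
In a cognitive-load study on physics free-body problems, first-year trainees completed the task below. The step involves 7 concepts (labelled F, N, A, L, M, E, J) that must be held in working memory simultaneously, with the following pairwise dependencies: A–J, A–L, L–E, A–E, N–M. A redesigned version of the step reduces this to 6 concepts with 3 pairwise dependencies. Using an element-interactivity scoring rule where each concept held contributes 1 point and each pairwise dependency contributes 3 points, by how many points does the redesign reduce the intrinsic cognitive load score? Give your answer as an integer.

Original: 7 × 1 + 5 × 3 = 7 + 15 = 22.
Redesigned: 6 × 1 + 3 × 3 = 6 + 9 = 15.
Reduction = 22 − 15 = 7.

7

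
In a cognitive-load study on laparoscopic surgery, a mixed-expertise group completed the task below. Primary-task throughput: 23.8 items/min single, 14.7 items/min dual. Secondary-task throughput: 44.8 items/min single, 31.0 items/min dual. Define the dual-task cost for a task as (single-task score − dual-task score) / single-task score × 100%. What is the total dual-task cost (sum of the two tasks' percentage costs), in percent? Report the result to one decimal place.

Primary cost = (23.8 − 14.7) / 23.8 × 100% = 38.2353%.
Secondary cost = (44.8 − 31.0) / 44.8 × 100% = 30.8036%.
Total = 38.2353% + 30.8036% = 69.0389% ≈ 69.0%.

69.0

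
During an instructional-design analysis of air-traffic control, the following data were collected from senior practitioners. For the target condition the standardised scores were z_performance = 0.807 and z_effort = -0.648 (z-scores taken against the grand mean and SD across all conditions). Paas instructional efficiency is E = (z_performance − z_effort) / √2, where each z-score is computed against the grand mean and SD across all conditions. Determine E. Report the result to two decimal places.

1.03

z_P − z_E = 0.807 − (-0.648) = 1.4550.
E = 1.4550 / √2 = 1.4550 / 1.41421 = 1.0288 ≈ 1.03.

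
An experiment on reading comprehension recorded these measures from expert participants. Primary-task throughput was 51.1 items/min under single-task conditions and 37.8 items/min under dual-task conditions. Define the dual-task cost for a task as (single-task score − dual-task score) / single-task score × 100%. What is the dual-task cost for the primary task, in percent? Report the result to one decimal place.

Cost = (51.1 − 37.8) / 51.1 × 100%
     = 13.3000 / 51.1 × 100% = 26.0274%.
≈ 26.0%.

26.0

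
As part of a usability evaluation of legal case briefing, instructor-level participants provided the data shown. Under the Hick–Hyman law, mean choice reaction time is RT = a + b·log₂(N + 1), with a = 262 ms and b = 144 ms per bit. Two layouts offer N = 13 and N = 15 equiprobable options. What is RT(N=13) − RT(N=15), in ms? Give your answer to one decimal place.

-27.7

RT(13) = 262 + 144·log₂(14) = 262 + 144·3.8074 = 810.2656 ms.
RT(15) = 262 + 144·log₂(16) = 262 + 144·4.0000 = 838.0000 ms.
Difference = 810.2656 − 838.0000 = -27.7344 ≈ -27.7 ms.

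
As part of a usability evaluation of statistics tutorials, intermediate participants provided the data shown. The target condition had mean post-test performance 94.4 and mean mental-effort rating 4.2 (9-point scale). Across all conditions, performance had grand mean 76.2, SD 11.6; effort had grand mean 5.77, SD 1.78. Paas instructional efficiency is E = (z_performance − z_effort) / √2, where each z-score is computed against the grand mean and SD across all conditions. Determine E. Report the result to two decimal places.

1.73

z_performance = (94.4 − 76.2) / 11.6 = 18.2000 / 11.6 = 1.5690.
z_effort = (4.2 − 5.77) / 1.78 = -1.5700 / 1.78 = -0.8820.
z_P − z_E = 1.5690 − (-0.8820) = 2.4510.
E = 2.4510 / √2 = 2.4510 / 1.41421 = 1.7331 ≈ 1.73.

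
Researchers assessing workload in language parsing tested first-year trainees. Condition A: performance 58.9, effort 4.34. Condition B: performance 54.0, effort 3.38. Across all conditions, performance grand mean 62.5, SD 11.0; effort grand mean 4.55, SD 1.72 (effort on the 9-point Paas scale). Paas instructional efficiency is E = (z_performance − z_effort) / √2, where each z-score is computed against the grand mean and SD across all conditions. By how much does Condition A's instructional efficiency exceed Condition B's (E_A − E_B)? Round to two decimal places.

-0.08

Condition A: z_P = (58.9 − 62.5)/11.0 = -0.3273; z_E = (4.34 − 4.55)/1.72 = -0.1221; E_A = (-0.3273 − (-0.1221))/√2 = -0.1451.
Condition B: z_P = (54.0 − 62.5)/11.0 = -0.7727; z_E = (3.38 − 4.55)/1.72 = -0.6802; E_B = (-0.7727 − (-0.6802))/√2 = -0.0654.
E_A − E_B = -0.1451 − (-0.0654) = -0.0797 ≈ -0.08.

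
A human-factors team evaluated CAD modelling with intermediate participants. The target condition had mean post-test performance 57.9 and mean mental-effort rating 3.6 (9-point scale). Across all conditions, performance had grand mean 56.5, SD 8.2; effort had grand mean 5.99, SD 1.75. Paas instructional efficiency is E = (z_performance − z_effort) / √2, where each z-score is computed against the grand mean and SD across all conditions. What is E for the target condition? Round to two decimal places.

z_performance = (57.9 − 56.5) / 8.2 = 1.4000 / 8.2 = 0.1707.
z_effort = (3.6 − 5.99) / 1.75 = -2.3900 / 1.75 = -1.3657.
z_P − z_E = 0.1707 − (-1.3657) = 1.5364.
E = 1.5364 / √2 = 1.5364 / 1.41421 = 1.0864 ≈ 1.09.

1.09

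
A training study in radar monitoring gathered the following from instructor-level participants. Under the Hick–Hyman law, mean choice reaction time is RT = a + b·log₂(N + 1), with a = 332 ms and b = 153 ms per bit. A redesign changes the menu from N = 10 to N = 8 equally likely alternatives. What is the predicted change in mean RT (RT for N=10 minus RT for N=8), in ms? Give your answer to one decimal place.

44.3

RT(10) = 332 + 153·log₂(11) = 332 + 153·3.4594 = 861.2882 ms.
RT(8) = 332 + 153·log₂(9) = 332 + 153·3.1699 = 816.9947 ms.
Difference = 861.2882 − 816.9947 = 44.2935 ≈ 44.3 ms.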